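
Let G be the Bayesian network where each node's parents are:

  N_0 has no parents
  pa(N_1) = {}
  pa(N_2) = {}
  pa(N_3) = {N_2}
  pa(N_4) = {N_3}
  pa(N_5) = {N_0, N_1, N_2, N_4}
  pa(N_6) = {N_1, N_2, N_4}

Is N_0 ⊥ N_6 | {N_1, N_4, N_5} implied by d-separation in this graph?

We examine all 5 paths between N_0 and N_6:
Path 1: N_0 → N_5 ← N_2 → N_6
  N_5 is a collider and N_5 is conditioned on, which opens it; N_2 is a fork and N_2 is not conditioned on — no node blocks this path, so it is active.
Path 2: N_0 → N_5 ← N_2 → N_3 → N_4 → N_6
  N_4 is a chain here and N_4 is conditioned on, so the path is blocked at N_4.
Path 3: N_0 → N_5 ← N_4 → N_6
  N_4 is a fork here and N_4 is conditioned on, so the path is blocked at N_4.
Path 4: N_0 → N_5 ← N_4 ← N_3 ← N_2 → N_6
  N_4 is a chain here and N_4 is conditioned on, so the path is blocked at N_4.
Path 5: N_0 → N_5 ← N_1 → N_6
  N_1 is a fork here and N_1 is conditioned on, so the path is blocked at N_1.
Since the path N_0 → N_5 ← N_2 → N_6 is active, N_0 and N_6 are not d-separated given {N_1, N_4, N_5}.

No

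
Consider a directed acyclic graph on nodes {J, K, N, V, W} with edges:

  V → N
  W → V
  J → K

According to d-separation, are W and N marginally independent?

No

The only undirected path from W to N is:
  1. W → V → N — V:chain[open] ⇒ active
At least one path is unblocked, so d-separation fails.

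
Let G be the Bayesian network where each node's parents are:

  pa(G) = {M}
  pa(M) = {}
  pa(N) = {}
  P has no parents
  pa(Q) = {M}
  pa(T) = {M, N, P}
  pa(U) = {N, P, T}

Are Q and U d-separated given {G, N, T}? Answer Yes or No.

There are 3 undirected paths between Q and U; checking each against the conditioning set {G, N, T}:
Path 1: Q ← M → T → U
  T is a chain here and T is conditioned on, so the path is blocked at T.
Path 2: Q ← M → T ← P → U
  M is a fork and M is not conditioned on; T is a collider and T is conditioned on, which opens it; P is a fork and P is not conditioned on — no node blocks this path, so it is active.
Path 3: Q ← M → T ← N → U
  N is a fork here and N is conditioned on, so the path is blocked at N.
Since the path Q ← M → T ← P → U is active, Q and U are not d-separated given {G, N, T}.

No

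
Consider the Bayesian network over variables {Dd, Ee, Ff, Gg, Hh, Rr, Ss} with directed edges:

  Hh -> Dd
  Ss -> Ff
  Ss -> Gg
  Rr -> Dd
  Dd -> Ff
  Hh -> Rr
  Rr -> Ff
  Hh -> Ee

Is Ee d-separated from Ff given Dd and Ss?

No — Ee and Ff are not d-separated given {Dd, Ss}.

There are 4 undirected paths between Ee and Ff; checking each against the conditioning set {Dd, Ss}:
Path 1: Ee ← Hh → Dd → Ff
  Dd is a chain here and Dd is conditioned on, so the path is blocked at Dd.
Path 2: Ee ← Hh → Dd ← Rr → Ff
  Hh is a fork and Hh is not conditioned on; Dd is a collider and Dd is conditioned on, which opens it; Rr is a fork and Rr is not conditioned on — no node blocks this path, so it is active.
Path 3: Ee ← Hh → Rr → Ff
  Hh is a fork and Hh is not conditioned on; Rr is a chain and Rr is not conditioned on — no node blocks this path, so it is active.
Path 4: Ee ← Hh → Rr → Dd → Ff
  Dd is a chain here and Dd is conditioned on, so the path is blocked at Dd.
Since the path Ee ← Hh → Dd ← Rr → Ff is active, Ee and Ff are not d-separated given {Dd, Ss}.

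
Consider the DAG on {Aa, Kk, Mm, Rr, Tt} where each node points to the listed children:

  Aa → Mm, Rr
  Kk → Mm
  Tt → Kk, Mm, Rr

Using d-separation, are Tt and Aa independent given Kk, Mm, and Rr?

No

Enumerating the 3 paths from Tt to Aa and testing each for blocking by {Kk, Mm, Rr}:
  1. Tt → Rr ← Aa — Rr:collider[open] ⇒ active
  2. Tt → Mm ← Aa — Mm:collider[open] ⇒ active
  3. Tt → Kk → Mm ← Aa — Kk:chain[blocks]; Mm:collider[open] ⇒ blocked
At least one path is unblocked, so d-separation fails.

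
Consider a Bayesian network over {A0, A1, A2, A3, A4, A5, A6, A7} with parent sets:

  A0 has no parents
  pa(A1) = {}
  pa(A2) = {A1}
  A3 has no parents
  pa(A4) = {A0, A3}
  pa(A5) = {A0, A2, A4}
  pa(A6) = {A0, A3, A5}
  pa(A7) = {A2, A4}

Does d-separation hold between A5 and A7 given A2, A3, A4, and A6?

There are 6 undirected paths between A5 and A7; checking each against the conditioning set {A2, A3, A4, A6}:
Path 1: A5 ← A0 → A4 → A7
  A4 is a chain here and A4 is conditioned on, so the path is blocked at A4.
Path 2: A5 ← A0 → A6 ← A3 → A4 → A7
  A3 is a fork here and A3 is conditioned on, so the path is blocked at A3.
Path 3: A5 ← A4 → A7
  A4 is a fork here and A4 is conditioned on, so the path is blocked at A4.
Path 4: A5 ← A2 → A7
  A2 is a fork here and A2 is conditioned on, so the path is blocked at A2.
Path 5: A5 → A6 ← A0 → A4 → A7
  A4 is a chain here and A4 is conditioned on, so the path is blocked at A4.
Path 6: A5 → A6 ← A3 → A4 → A7
  A3 is a fork here and A3 is conditioned on, so the path is blocked at A3.
Since every path is blocked, d-separation holds.

Yes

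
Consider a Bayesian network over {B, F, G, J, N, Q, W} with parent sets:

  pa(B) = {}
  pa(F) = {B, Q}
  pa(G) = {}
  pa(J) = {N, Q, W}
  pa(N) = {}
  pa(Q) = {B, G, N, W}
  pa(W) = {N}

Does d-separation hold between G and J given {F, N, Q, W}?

We examine all 5 paths between G and J:
Path 1: G → Q ← W ← N → J
  W is a chain here and W is conditioned on, so the path is blocked at W.
Path 2: G → Q ← W → J
  W is a fork here and W is conditioned on, so the path is blocked at W.
Path 3: G → Q ← N → W → J
  N is a fork here and N is conditioned on, so the path is blocked at N.
Path 4: G → Q ← N → J
  N is a fork here and N is conditioned on, so the path is blocked at N.
Path 5: G → Q → J
  Q is a chain here and Q is conditioned on, so the path is blocked at Q.
All paths are blocked; G ⊥ J | {F, N, Q, W} holds.

Yes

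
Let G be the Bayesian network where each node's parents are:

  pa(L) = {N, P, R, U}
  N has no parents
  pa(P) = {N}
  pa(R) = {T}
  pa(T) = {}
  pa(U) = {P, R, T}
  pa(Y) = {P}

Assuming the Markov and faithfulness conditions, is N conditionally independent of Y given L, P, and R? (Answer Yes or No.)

Yes

There are 5 undirected paths between N and Y; checking each against the conditioning set {L, P, R}:
Path 1: N → L ← R ← T → U ← P → Y
  R is a chain here and R is conditioned on, so the path is blocked at R.
Path 2: N → L ← R → U ← P → Y
  R is a fork here and R is conditioned on, so the path is blocked at R.
Path 3: N → L ← U ← P → Y
  P is a fork here and P is conditioned on, so the path is blocked at P.
Path 4: N → L ← P → Y
  P is a fork here and P is conditioned on, so the path is blocked at P.
Path 5: N → P → Y
  P is a chain here and P is conditioned on, so the path is blocked at P.
All paths are blocked; N ⊥ Y | {L, P, R} holds.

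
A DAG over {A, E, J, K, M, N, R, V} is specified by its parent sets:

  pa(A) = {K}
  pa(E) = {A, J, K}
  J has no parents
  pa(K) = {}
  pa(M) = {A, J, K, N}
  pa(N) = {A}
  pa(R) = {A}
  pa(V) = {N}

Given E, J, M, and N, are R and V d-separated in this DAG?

Enumerating the 6 paths from R to V and testing each for blocking by {E, J, M, N}:
Path 1: R ← A → E ← K → M ← N → V
  N is a fork here and N is conditioned on, so the path is blocked at N.
Path 2: R ← A → E ← J → M ← N → V
  J is a fork here and J is conditioned on, so the path is blocked at J.
Path 3: R ← A → N → V
  N is a chain here and N is conditioned on, so the path is blocked at N.
Path 4: R ← A → M ← N → V
  N is a fork here and N is conditioned on, so the path is blocked at N.
Path 5: R ← A ← K → E ← J → M ← N → V
  J is a fork here and J is conditioned on, so the path is blocked at J.
Path 6: R ← A ← K → M ← N → V
  N is a fork here and N is conditioned on, so the path is blocked at N.
Every path is blocked, so R and V are d-separated given {E, J, M, N}.

Yes — R and V are d-separated given {E, J, M, N}.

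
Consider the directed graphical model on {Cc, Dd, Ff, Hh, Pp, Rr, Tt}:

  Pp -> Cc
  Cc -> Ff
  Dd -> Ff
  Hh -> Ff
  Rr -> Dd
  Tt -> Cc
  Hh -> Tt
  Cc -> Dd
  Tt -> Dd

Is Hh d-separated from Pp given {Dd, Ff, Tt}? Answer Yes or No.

No

There are 6 undirected paths between Hh and Pp; checking each against the conditioning set {Dd, Ff, Tt}:
  1. Hh → Tt → Cc ← Pp — Tt:chain[blocks]; Cc:collider[open] ⇒ blocked
  2. Hh → Tt → Dd ← Cc ← Pp — Tt:chain[blocks]; Dd:collider[open]; Cc:chain[open] ⇒ blocked
  3. Hh → Tt → Dd → Ff ← Cc ← Pp — Tt:chain[blocks]; Dd:chain[blocks]; Ff:collider[open]; Cc:chain[open] ⇒ blocked
  4. Hh → Ff ← Cc ← Pp — Ff:collider[open]; Cc:chain[open] ⇒ active
  5. Hh → Ff ← Dd ← Cc ← Pp — Ff:collider[open]; Dd:chain[blocks]; Cc:chain[open] ⇒ blocked
  6. Hh → Ff ← Dd ← Tt → Cc ← Pp — Ff:collider[open]; Dd:chain[blocks]; Tt:fork[blocks]; Cc:collider[open] ⇒ blocked
Because an active path exists, Hh and Pp are not d-separated.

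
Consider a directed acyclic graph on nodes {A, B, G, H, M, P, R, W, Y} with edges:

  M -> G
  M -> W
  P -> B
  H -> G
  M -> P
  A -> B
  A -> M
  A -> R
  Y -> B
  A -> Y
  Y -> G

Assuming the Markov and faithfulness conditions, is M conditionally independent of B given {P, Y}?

We examine all 5 paths between M and B:
  1. M ← A → B — A:fork[open] ⇒ active
  2. M ← A → Y → B — A:fork[open]; Y:chain[blocks] ⇒ blocked
  3. M → P → B — P:chain[blocks] ⇒ blocked
  4. M → G ← Y → B — G:collider[blocks]; Y:fork[blocks] ⇒ blocked
  5. M → G ← Y ← A → B — G:collider[blocks]; Y:chain[blocks]; A:fork[open] ⇒ blocked
Because an active path exists, M and B are not d-separated.

No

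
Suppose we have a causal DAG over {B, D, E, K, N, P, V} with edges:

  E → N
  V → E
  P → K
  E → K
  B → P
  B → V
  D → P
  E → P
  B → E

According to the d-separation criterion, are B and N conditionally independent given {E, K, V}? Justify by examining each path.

Enumerating the 4 paths from B to N and testing each for blocking by {E, K, V}:
  1. B → E → N — E:chain[blocks] ⇒ blocked
  2. B → P → K ← E → N — P:chain[open]; K:collider[open]; E:fork[blocks] ⇒ blocked
  3. B → P ← E → N — P:collider[open]; E:fork[blocks] ⇒ blocked
  4. B → V → E → N — V:chain[blocks]; E:chain[blocks] ⇒ blocked
Every path is blocked, so B and N are d-separated given {E, K, V}.

Yes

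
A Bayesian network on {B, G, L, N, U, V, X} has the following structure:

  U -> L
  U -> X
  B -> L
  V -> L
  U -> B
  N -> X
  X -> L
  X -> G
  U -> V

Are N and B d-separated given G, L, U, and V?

6 paths connect N and B; each must be blocked for d-separation to hold:
Path 1: N → X ← U → V → L ← B
  U is a fork here and U is conditioned on, so the path is blocked at U.
Path 2: N → X ← U → B
  U is a fork here and U is conditioned on, so the path is blocked at U.
Path 3: N → X ← U → L ← B
  U is a fork here and U is conditioned on, so the path is blocked at U.
Path 4: N → X → L ← V ← U → B
  V is a chain here and V is conditioned on, so the path is blocked at V.
Path 5: N → X → L ← B
  X is a chain and X is not conditioned on; L is a collider and L is conditioned on, which opens it — no node blocks this path, so it is active.
Path 6: N → X → L ← U → B
  U is a fork here and U is conditioned on, so the path is blocked at U.
Since the path N → X → L ← B is active, N and B are not d-separated given {G, L, U, V}.

No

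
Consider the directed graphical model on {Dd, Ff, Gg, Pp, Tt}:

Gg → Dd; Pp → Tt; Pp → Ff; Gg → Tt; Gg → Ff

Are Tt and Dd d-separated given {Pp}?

No — Tt and Dd are not d-separated given {Pp}.

Enumerating the 2 paths from Tt to Dd and testing each for blocking by {Pp}:
Path 1: Tt ← Pp → Ff ← Gg → Dd
  Pp is a fork here and Pp is conditioned on, so the path is blocked at Pp.
Path 2: Tt ← Gg → Dd
  Gg is a fork and Gg is not conditioned on — no node blocks this path, so it is active.
At least one path is unblocked, so d-separation fails.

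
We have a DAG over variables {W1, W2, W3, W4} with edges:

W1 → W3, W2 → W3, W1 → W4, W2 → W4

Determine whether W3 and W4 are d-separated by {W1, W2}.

Yes

Enumerating the 2 paths from W3 to W4 and testing each for blocking by {W1, W2}:
Path 1: W3 ← W2 → W4
  W2 is a fork here and W2 is conditioned on, so the path is blocked at W2.
Path 2: W3 ← W1 → W4
  W1 is a fork here and W1 is conditioned on, so the path is blocked at W1.
Every path is blocked, so W3 and W4 are d-separated given {W1, W2}.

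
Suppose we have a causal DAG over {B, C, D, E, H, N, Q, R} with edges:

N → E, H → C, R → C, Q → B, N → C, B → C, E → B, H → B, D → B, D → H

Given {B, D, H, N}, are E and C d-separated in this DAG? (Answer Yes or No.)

Enumerating the 4 paths from E to C and testing each for blocking by {B, D, H, N}:
Path 1: E ← N → C
  N is a fork here and N is conditioned on, so the path is blocked at N.
Path 2: E → B ← H → C
  H is a fork here and H is conditioned on, so the path is blocked at H.
Path 3: E → B ← D → H → C
  D is a fork here and D is conditioned on, so the path is blocked at D.
Path 4: E → B → C
  B is a chain here and B is conditioned on, so the path is blocked at B.
Every path is blocked, so E and C are d-separated given {B, D, H, N}.

Yes — E and C are d-separated given {B, D, H, N}.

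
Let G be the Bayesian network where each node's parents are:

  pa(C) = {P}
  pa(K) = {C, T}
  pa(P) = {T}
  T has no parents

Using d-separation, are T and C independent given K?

There are 2 undirected paths between T and C; checking each against the conditioning set {K}:
Path 1: T → P → C
  P is a chain and P is not conditioned on — no node blocks this path, so it is active.
Path 2: T → K ← C
  K is a collider and K is conditioned on, which opens it — no node blocks this path, so it is active.
Because an active path exists, T and C are not d-separated.

No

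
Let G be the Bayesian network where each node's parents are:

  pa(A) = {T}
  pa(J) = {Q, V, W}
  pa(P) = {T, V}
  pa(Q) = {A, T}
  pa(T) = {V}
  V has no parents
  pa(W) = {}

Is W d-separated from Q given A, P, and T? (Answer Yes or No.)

Yes

We examine all 5 paths between W and Q:
Path 1: W → J ← V → P ← T → A → Q
  J is a collider here and neither J nor any of its descendants is conditioned on, so the collider stays closed — the path is blocked at J.
Path 2: W → J ← V → P ← T → Q
  J is a collider here and neither J nor any of its descendants is conditioned on, so the collider stays closed — the path is blocked at J.
Path 3: W → J ← V → T → A → Q
  J is a collider here and neither J nor any of its descendants is conditioned on, so the collider stays closed — the path is blocked at J.
Path 4: W → J ← V → T → Q
  J is a collider here and neither J nor any of its descendants is conditioned on, so the collider stays closed — the path is blocked at J.
Path 5: W → J ← Q
  J is a collider here and neither J nor any of its descendants is conditioned on, so the collider stays closed — the path is blocked at J.
All paths are blocked; W ⊥ Q | {A, P, T} holds.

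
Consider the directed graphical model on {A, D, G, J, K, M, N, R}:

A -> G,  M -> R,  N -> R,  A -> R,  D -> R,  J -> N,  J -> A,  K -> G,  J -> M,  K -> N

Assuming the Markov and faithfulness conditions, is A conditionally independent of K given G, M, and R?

No

There are 5 undirected paths between A and K; checking each against the conditioning set {G, M, R}:
Path 1: A ← J → N ← K
  J is a fork and J is not conditioned on; N is a collider and its descendant R is conditioned on, which opens it — no node blocks this path, so it is active.
Path 2: A ← J → M → R ← N ← K
  M is a chain here and M is conditioned on, so the path is blocked at M.
Path 3: A → R ← N ← K
  R is a collider and R is conditioned on, which opens it; N is a chain and N is not conditioned on — no node blocks this path, so it is active.
Path 4: A → R ← M ← J → N ← K
  M is a chain here and M is conditioned on, so the path is blocked at M.
Path 5: A → G ← K
  G is a collider and G is conditioned on, which opens it — no node blocks this path, so it is active.
At least one path is unblocked, so d-separation fails.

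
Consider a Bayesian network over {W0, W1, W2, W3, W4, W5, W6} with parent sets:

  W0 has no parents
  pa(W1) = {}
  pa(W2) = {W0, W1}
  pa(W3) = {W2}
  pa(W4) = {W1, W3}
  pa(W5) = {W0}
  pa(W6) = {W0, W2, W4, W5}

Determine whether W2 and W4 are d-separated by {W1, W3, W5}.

Yes

5 paths connect W2 and W4; each must be blocked for d-separation to hold:
Path 1: W2 → W6 ← W4
  W6 is a collider here and neither W6 nor any of its descendants is conditioned on, so the collider stays closed — the path is blocked at W6.
Path 2: W2 → W3 → W4
  W3 is a chain here and W3 is conditioned on, so the path is blocked at W3.
Path 3: W2 ← W1 → W4
  W1 is a fork here and W1 is conditioned on, so the path is blocked at W1.
Path 4: W2 ← W0 → W6 ← W4
  W6 is a collider here and neither W6 nor any of its descendants is conditioned on, so the collider stays closed — the path is blocked at W6.
Path 5: W2 ← W0 → W5 → W6 ← W4
  W5 is a chain here and W5 is conditioned on, so the path is blocked at W5.
All paths are blocked; W2 ⊥ W4 | {W1, W3, W5} holds.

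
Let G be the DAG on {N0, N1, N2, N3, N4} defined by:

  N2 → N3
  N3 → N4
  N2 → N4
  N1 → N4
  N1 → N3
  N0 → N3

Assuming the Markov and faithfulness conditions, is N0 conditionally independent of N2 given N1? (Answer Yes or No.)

We examine all 3 paths between N0 and N2:
  1. N0 → N3 ← N1 → N4 ← N2 — N3:collider[blocks]; N1:fork[blocks]; N4:collider[blocks] ⇒ blocked
  2. N0 → N3 → N4 ← N2 — N3:chain[open]; N4:collider[blocks] ⇒ blocked
  3. N0 → N3 ← N2 — N3:collider[blocks] ⇒ blocked
All paths are blocked; N0 ⊥ N2 | {N1} holds.

Yes — N0 and N2 are d-separated given {N1}.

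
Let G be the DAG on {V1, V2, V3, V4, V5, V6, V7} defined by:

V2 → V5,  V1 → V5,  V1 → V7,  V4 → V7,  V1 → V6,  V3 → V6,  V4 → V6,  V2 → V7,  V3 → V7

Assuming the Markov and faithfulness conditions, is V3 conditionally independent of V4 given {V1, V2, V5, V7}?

No

There are 6 undirected paths between V3 and V4; checking each against the conditioning set {V1, V2, V5, V7}:
  1. V3 → V6 ← V1 → V5 ← V2 → V7 ← V4 — V6:collider[blocks]; V1:fork[blocks]; V5:collider[open]; V2:fork[blocks]; V7:collider[open] ⇒ blocked
  2. V3 → V6 ← V1 → V7 ← V4 — V6:collider[blocks]; V1:fork[blocks]; V7:collider[open] ⇒ blocked
  3. V3 → V6 ← V4 — V6:collider[blocks] ⇒ blocked
  4. V3 → V7 ← V1 → V6 ← V4 — V7:collider[open]; V1:fork[blocks]; V6:collider[blocks] ⇒ blocked
  5. V3 → V7 ← V4 — V7:collider[open] ⇒ active
  6. V3 → V7 ← V2 → V5 ← V1 → V6 ← V4 — V7:collider[open]; V2:fork[blocks]; V5:collider[open]; V1:fork[blocks]; V6:collider[blocks] ⇒ blocked
Because an active path exists, V3 and V4 are not d-separated.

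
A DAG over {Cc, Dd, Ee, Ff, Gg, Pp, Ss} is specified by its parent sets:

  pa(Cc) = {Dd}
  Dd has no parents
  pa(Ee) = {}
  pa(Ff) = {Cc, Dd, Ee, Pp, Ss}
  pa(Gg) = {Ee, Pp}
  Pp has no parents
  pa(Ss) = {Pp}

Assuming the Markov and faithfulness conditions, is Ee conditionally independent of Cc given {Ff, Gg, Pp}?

No

Enumerating the 6 paths from Ee to Cc and testing each for blocking by {Ff, Gg, Pp}:
  1. Ee → Ff ← Cc — Ff:collider[open] ⇒ active
  2. Ee → Ff ← Dd → Cc — Ff:collider[open]; Dd:fork[open] ⇒ active
  3. Ee → Gg ← Pp → Ss → Ff ← Cc — Gg:collider[open]; Pp:fork[blocks]; Ss:chain[open]; Ff:collider[open] ⇒ blocked
  4. Ee → Gg ← Pp → Ss → Ff ← Dd → Cc — Gg:collider[open]; Pp:fork[blocks]; Ss:chain[open]; Ff:collider[open]; Dd:fork[open] ⇒ blocked
  5. Ee → Gg ← Pp → Ff ← Cc — Gg:collider[open]; Pp:fork[blocks]; Ff:collider[open] ⇒ blocked
  6. Ee → Gg ← Pp → Ff ← Dd → Cc — Gg:collider[open]; Pp:fork[blocks]; Ff:collider[open]; Dd:fork[open] ⇒ blocked
At least one path is unblocked, so d-separation fails.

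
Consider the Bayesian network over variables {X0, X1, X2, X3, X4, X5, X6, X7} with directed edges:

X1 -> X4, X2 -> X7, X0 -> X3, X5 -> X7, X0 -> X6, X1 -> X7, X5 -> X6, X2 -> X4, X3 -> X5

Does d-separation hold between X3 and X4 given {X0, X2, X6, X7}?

4 paths connect X3 and X4; each must be blocked for d-separation to hold:
  1. X3 ← X0 → X6 ← X5 → X7 ← X2 → X4 — X0:fork[blocks]; X6:collider[open]; X5:fork[open]; X7:collider[open]; X2:fork[blocks] ⇒ blocked
  2. X3 ← X0 → X6 ← X5 → X7 ← X1 → X4 — X0:fork[blocks]; X6:collider[open]; X5:fork[open]; X7:collider[open]; X1:fork[open] ⇒ blocked
  3. X3 → X5 → X7 ← X2 → X4 — X5:chain[open]; X7:collider[open]; X2:fork[blocks] ⇒ blocked
  4. X3 → X5 → X7 ← X1 → X4 — X5:chain[open]; X7:collider[open]; X1:fork[open] ⇒ active
At least one path is unblocked, so d-separation fails.

No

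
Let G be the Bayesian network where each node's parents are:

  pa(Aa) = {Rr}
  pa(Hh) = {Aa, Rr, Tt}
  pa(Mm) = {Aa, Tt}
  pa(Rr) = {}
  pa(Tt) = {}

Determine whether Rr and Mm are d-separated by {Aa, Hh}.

4 paths connect Rr and Mm; each must be blocked for d-separation to hold:
Path 1: Rr → Hh ← Aa → Mm
  Aa is a fork here and Aa is conditioned on, so the path is blocked at Aa.
Path 2: Rr → Hh ← Tt → Mm
  Hh is a collider and Hh is conditioned on, which opens it; Tt is a fork and Tt is not conditioned on — no node blocks this path, so it is active.
Path 3: Rr → Aa → Hh ← Tt → Mm
  Aa is a chain here and Aa is conditioned on, so the path is blocked at Aa.
Path 4: Rr → Aa → Mm
  Aa is a chain here and Aa is conditioned on, so the path is blocked at Aa.
Because an active path exists, Rr and Mm are not d-separated.

No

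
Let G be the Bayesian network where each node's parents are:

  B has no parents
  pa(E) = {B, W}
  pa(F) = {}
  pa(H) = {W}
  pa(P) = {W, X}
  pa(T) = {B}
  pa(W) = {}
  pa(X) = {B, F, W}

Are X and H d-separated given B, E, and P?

3 paths connect X and H; each must be blocked for d-separation to hold:
  1. X → P ← W → H — P:collider[open]; W:fork[open] ⇒ active
  2. X ← B → E ← W → H — B:fork[blocks]; E:collider[open]; W:fork[open] ⇒ blocked
  3. X ← W → H — W:fork[open] ⇒ active
Because an active path exists, X and H are not d-separated.

No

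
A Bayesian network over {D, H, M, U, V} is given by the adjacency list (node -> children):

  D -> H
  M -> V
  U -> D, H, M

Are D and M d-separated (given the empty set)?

No

We examine all 2 paths between D and M:
Path 1: D ← U → M
  U is a fork and U is not conditioned on — no node blocks this path, so it is active.
Path 2: D → H ← U → M
  H is a collider here and neither H nor any of its descendants is conditioned on, so the collider stays closed — the path is blocked at H.
Because an active path exists, D and M are not d-separated.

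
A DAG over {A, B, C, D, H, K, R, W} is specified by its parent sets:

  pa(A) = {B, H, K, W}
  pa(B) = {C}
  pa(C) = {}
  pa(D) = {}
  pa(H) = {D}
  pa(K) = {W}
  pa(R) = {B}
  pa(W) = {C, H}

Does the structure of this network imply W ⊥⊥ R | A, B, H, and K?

Yes — W and R are d-separated given {A, B, H, K}.

4 paths connect W and R; each must be blocked for d-separation to hold:
Path 1: W → K → A ← B → R
  K is a chain here and K is conditioned on, so the path is blocked at K.
Path 2: W → A ← B → R
  B is a fork here and B is conditioned on, so the path is blocked at B.
Path 3: W ← H → A ← B → R
  H is a fork here and H is conditioned on, so the path is blocked at H.
Path 4: W ← C → B → R
  B is a chain here and B is conditioned on, so the path is blocked at B.
Every path is blocked, so W and R are d-separated given {A, B, H, K}.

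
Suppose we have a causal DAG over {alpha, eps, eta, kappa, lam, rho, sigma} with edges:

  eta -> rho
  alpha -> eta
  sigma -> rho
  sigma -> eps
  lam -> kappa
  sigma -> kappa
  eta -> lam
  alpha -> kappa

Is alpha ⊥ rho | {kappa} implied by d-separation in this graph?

No — alpha and rho are not d-separated given {kappa}.

We examine all 4 paths between alpha and rho:
Path 1: alpha → kappa ← lam ← eta → rho
  kappa is a collider and kappa is conditioned on, which opens it; lam is a chain and lam is not conditioned on; eta is a fork and eta is not conditioned on — no node blocks this path, so it is active.
Path 2: alpha → kappa ← sigma → rho
  kappa is a collider and kappa is conditioned on, which opens it; sigma is a fork and sigma is not conditioned on — no node blocks this path, so it is active.
Path 3: alpha → eta → rho
  eta is a chain and eta is not conditioned on — no node blocks this path, so it is active.
Path 4: alpha → eta → lam → kappa ← sigma → rho
  eta is a chain and eta is not conditioned on; lam is a chain and lam is not conditioned on; kappa is a collider and kappa is conditioned on, which opens it; sigma is a fork and sigma is not conditioned on — no node blocks this path, so it is active.
At least one path is unblocked, so d-separation fails.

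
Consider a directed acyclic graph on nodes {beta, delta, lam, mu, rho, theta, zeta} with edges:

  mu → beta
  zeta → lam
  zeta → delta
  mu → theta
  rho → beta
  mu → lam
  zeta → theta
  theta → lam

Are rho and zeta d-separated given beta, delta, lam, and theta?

No

There are 4 undirected paths between rho and zeta; checking each against the conditioning set {beta, delta, lam, theta}:
Path 1: rho → beta ← mu → lam ← zeta
  beta is a collider and beta is conditioned on, which opens it; mu is a fork and mu is not conditioned on; lam is a collider and lam is conditioned on, which opens it — no node blocks this path, so it is active.
Path 2: rho → beta ← mu → lam ← theta ← zeta
  theta is a chain here and theta is conditioned on, so the path is blocked at theta.
Path 3: rho → beta ← mu → theta → lam ← zeta
  theta is a chain here and theta is conditioned on, so the path is blocked at theta.
Path 4: rho → beta ← mu → theta ← zeta
  beta is a collider and beta is conditioned on, which opens it; mu is a fork and mu is not conditioned on; theta is a collider and theta is conditioned on, which opens it — no node blocks this path, so it is active.
Because an active path exists, rho and zeta are not d-separated.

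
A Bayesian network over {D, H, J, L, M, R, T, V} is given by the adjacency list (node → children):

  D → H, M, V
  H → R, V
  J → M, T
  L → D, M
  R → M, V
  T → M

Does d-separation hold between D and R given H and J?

6 paths connect D and R; each must be blocked for d-separation to hold:
  1. D → V ← R — V:collider[blocks] ⇒ blocked
  2. D → V ← H → R — V:collider[blocks]; H:fork[blocks] ⇒ blocked
  3. D → H → V ← R — H:chain[blocks]; V:collider[blocks] ⇒ blocked
  4. D → H → R — H:chain[blocks] ⇒ blocked
  5. D ← L → M ← R — L:fork[open]; M:collider[blocks] ⇒ blocked
  6. D → M ← R — M:collider[blocks] ⇒ blocked
All paths are blocked; D ⊥ R | {H, J} holds.

Yes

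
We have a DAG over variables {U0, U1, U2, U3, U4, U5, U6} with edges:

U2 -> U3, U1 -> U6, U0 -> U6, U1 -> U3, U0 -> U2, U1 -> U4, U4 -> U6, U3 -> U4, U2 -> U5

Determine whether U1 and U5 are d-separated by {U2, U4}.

Enumerating the 6 paths from U1 to U5 and testing each for blocking by {U2, U4}:
Path 1: U1 → U6 ← U0 → U2 → U5
  U6 is a collider here and neither U6 nor any of its descendants is conditioned on, so the collider stays closed — the path is blocked at U6.
Path 2: U1 → U6 ← U4 ← U3 ← U2 → U5
  U6 is a collider here and neither U6 nor any of its descendants is conditioned on, so the collider stays closed — the path is blocked at U6.
Path 3: U1 → U4 → U6 ← U0 → U2 → U5
  U4 is a chain here and U4 is conditioned on, so the path is blocked at U4.
Path 4: U1 → U4 ← U3 ← U2 → U5
  U2 is a fork here and U2 is conditioned on, so the path is blocked at U2.
Path 5: U1 → U3 ← U2 → U5
  U2 is a fork here and U2 is conditioned on, so the path is blocked at U2.
Path 6: U1 → U3 → U4 → U6 ← U0 → U2 → U5
  U4 is a chain here and U4 is conditioned on, so the path is blocked at U4.
All paths are blocked; U1 ⊥ U5 | {U2, U4} holds.

Yes — U1 and U5 are d-separated given {U2, U4}.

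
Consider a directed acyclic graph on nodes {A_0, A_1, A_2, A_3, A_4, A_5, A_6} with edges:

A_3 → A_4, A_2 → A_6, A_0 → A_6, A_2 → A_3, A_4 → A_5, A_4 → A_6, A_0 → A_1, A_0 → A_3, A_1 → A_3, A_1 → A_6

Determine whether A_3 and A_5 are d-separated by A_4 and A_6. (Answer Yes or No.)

Enumerating the 6 paths from A_3 to A_5 and testing each for blocking by {A_4, A_6}:
Path 1: A_3 ← A_1 ← A_0 → A_6 ← A_4 → A_5
  A_4 is a fork here and A_4 is conditioned on, so the path is blocked at A_4.
Path 2: A_3 ← A_1 → A_6 ← A_4 → A_5
  A_4 is a fork here and A_4 is conditioned on, so the path is blocked at A_4.
Path 3: A_3 ← A_2 → A_6 ← A_4 → A_5
  A_4 is a fork here and A_4 is conditioned on, so the path is blocked at A_4.
Path 4: A_3 → A_4 → A_5
  A_4 is a chain here and A_4 is conditioned on, so the path is blocked at A_4.
Path 5: A_3 ← A_0 → A_1 → A_6 ← A_4 → A_5
  A_4 is a fork here and A_4 is conditioned on, so the path is blocked at A_4.
Path 6: A_3 ← A_0 → A_6 ← A_4 → A_5
  A_4 is a fork here and A_4 is conditioned on, so the path is blocked at A_4.
Since every path is blocked, d-separation holds.

Yes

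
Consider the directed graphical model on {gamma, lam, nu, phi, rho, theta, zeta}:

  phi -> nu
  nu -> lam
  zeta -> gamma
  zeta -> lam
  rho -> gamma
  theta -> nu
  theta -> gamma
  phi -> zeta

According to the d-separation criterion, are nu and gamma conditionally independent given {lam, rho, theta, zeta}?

Yes

3 paths connect nu and gamma; each must be blocked for d-separation to hold:
Path 1: nu ← phi → zeta → gamma
  zeta is a chain here and zeta is conditioned on, so the path is blocked at zeta.
Path 2: nu ← theta → gamma
  theta is a fork here and theta is conditioned on, so the path is blocked at theta.
Path 3: nu → lam ← zeta → gamma
  zeta is a fork here and zeta is conditioned on, so the path is blocked at zeta.
Every path is blocked, so nu and gamma are d-separated given {lam, rho, theta, zeta}.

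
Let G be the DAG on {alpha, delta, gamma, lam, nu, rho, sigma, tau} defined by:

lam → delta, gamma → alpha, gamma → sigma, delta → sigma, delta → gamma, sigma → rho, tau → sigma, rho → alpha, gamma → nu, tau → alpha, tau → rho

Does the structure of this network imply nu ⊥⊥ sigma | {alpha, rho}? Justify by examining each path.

No — nu and sigma are not d-separated given {alpha, rho}.

We examine all 6 paths between nu and sigma:
Path 1: nu ← gamma → alpha ← tau → sigma
  gamma is a fork and gamma is not conditioned on; alpha is a collider and alpha is conditioned on, which opens it; tau is a fork and tau is not conditioned on — no node blocks this path, so it is active.
Path 2: nu ← gamma → alpha ← tau → rho ← sigma
  gamma is a fork and gamma is not conditioned on; alpha is a collider and alpha is conditioned on, which opens it; tau is a fork and tau is not conditioned on; rho is a collider and rho is conditioned on, which opens it — no node blocks this path, so it is active.
Path 3: nu ← gamma → alpha ← rho ← tau → sigma
  rho is a chain here and rho is conditioned on, so the path is blocked at rho.
Path 4: nu ← gamma → alpha ← rho ← sigma
  rho is a chain here and rho is conditioned on, so the path is blocked at rho.
Path 5: nu ← gamma ← delta → sigma
  gamma is a chain and gamma is not conditioned on; delta is a fork and delta is not conditioned on — no node blocks this path, so it is active.
Path 6: nu ← gamma → sigma
  gamma is a fork and gamma is not conditioned on — no node blocks this path, so it is active.
Because an active path exists, nu and sigma are not d-separated.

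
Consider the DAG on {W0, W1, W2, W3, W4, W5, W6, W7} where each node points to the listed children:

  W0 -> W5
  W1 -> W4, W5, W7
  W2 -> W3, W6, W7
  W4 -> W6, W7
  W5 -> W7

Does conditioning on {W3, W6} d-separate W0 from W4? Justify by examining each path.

Enumerating the 6 paths from W0 to W4 and testing each for blocking by {W3, W6}:
Path 1: W0 → W5 → W7 ← W1 → W4
  W7 is a collider here and neither W7 nor any of its descendants is conditioned on, so the collider stays closed — the path is blocked at W7.
Path 2: W0 → W5 → W7 ← W2 → W6 ← W4
  W7 is a collider here and neither W7 nor any of its descendants is conditioned on, so the collider stays closed — the path is blocked at W7.
Path 3: W0 → W5 → W7 ← W4
  W7 is a collider here and neither W7 nor any of its descendants is conditioned on, so the collider stays closed — the path is blocked at W7.
Path 4: W0 → W5 ← W1 → W7 ← W2 → W6 ← W4
  W5 is a collider here and neither W5 nor any of its descendants is conditioned on, so the collider stays closed — the path is blocked at W5.
Path 5: W0 → W5 ← W1 → W7 ← W4
  W5 is a collider here and neither W5 nor any of its descendants is conditioned on, so the collider stays closed — the path is blocked at W5.
Path 6: W0 → W5 ← W1 → W4
  W5 is a collider here and neither W5 nor any of its descendants is conditioned on, so the collider stays closed — the path is blocked at W5.
Since every path is blocked, d-separation holds.

Yes — W0 and W4 are d-separated given {W3, W6}.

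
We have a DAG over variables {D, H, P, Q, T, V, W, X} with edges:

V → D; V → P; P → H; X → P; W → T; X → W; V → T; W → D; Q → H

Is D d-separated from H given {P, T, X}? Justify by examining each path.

Yes — D and H are d-separated given {P, T, X}.

Enumerating the 4 paths from D to H and testing each for blocking by {P, T, X}:
  1. D ← W → T ← V → P → H — W:fork[open]; T:collider[open]; V:fork[open]; P:chain[blocks] ⇒ blocked
  2. D ← W ← X → P → H — W:chain[open]; X:fork[blocks]; P:chain[blocks] ⇒ blocked
  3. D ← V → T ← W ← X → P → H — V:fork[open]; T:collider[open]; W:chain[open]; X:fork[blocks]; P:chain[blocks] ⇒ blocked
  4. D ← V → P → H — V:fork[open]; P:chain[blocks] ⇒ blocked
Since every path is blocked, d-separation holds.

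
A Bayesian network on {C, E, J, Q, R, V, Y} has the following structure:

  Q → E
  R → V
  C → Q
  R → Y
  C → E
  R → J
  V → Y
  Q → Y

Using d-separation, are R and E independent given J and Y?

We examine all 4 paths between R and E:
  1. R → V → Y ← Q ← C → E — V:chain[open]; Y:collider[open]; Q:chain[open]; C:fork[open] ⇒ active
  2. R → V → Y ← Q → E — V:chain[open]; Y:collider[open]; Q:fork[open] ⇒ active
  3. R → Y ← Q ← C → E — Y:collider[open]; Q:chain[open]; C:fork[open] ⇒ active
  4. R → Y ← Q → E — Y:collider[open]; Q:fork[open] ⇒ active
Since the path R → V → Y ← Q ← C → E is active, R and E are not d-separated given {J, Y}.

No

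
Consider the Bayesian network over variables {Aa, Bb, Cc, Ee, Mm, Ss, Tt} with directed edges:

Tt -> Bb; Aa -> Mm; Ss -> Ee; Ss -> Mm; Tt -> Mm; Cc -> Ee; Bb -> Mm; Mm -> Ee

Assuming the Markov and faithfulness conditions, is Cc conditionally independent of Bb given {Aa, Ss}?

Yes

Enumerating the 4 paths from Cc to Bb and testing each for blocking by {Aa, Ss}:
Path 1: Cc → Ee ← Ss → Mm ← Bb
  Ee is a collider here and neither Ee nor any of its descendants is conditioned on, so the collider stays closed — the path is blocked at Ee.
Path 2: Cc → Ee ← Ss → Mm ← Tt → Bb
  Ee is a collider here and neither Ee nor any of its descendants is conditioned on, so the collider stays closed — the path is blocked at Ee.
Path 3: Cc → Ee ← Mm ← Bb
  Ee is a collider here and neither Ee nor any of its descendants is conditioned on, so the collider stays closed — the path is blocked at Ee.
Path 4: Cc → Ee ← Mm ← Tt → Bb
  Ee is a collider here and neither Ee nor any of its descendants is conditioned on, so the collider stays closed — the path is blocked at Ee.
Since every path is blocked, d-separation holds.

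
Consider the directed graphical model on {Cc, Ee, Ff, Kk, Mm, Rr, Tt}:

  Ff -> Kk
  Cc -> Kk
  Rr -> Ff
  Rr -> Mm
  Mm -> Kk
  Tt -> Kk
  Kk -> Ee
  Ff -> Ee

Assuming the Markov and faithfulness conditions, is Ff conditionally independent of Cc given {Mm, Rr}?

Enumerating the 3 paths from Ff to Cc and testing each for blocking by {Mm, Rr}:
  1. Ff → Ee ← Kk ← Cc — Ee:collider[blocks]; Kk:chain[open] ⇒ blocked
  2. Ff ← Rr → Mm → Kk ← Cc — Rr:fork[blocks]; Mm:chain[blocks]; Kk:collider[blocks] ⇒ blocked
  3. Ff → Kk ← Cc — Kk:collider[blocks] ⇒ blocked
All paths are blocked; Ff ⊥ Cc | {Mm, Rr} holds.

Yes — Ff and Cc are d-separated given {Mm, Rr}.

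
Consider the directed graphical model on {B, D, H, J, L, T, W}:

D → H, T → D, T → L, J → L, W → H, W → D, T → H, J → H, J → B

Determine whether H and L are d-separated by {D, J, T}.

Yes — H and L are d-separated given {D, J, T}.

There are 4 undirected paths between H and L; checking each against the conditioning set {D, J, T}:
  1. H ← D ← T → L — D:chain[blocks]; T:fork[blocks] ⇒ blocked
  2. H ← T → L — T:fork[blocks] ⇒ blocked
  3. H ← J → L — J:fork[blocks] ⇒ blocked
  4. H ← W → D ← T → L — W:fork[open]; D:collider[open]; T:fork[blocks] ⇒ blocked
All paths are blocked; H ⊥ L | {D, J, T} holds.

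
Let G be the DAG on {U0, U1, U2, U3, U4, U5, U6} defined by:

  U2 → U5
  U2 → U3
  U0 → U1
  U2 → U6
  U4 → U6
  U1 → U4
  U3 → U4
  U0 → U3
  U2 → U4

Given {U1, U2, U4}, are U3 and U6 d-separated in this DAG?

6 paths connect U3 and U6; each must be blocked for d-separation to hold:
Path 1: U3 ← U0 → U1 → U4 ← U2 → U6
  U1 is a chain here and U1 is conditioned on, so the path is blocked at U1.
Path 2: U3 ← U0 → U1 → U4 → U6
  U1 is a chain here and U1 is conditioned on, so the path is blocked at U1.
Path 3: U3 → U4 ← U2 → U6
  U2 is a fork here and U2 is conditioned on, so the path is blocked at U2.
Path 4: U3 → U4 → U6
  U4 is a chain here and U4 is conditioned on, so the path is blocked at U4.
Path 5: U3 ← U2 → U4 → U6
  U2 is a fork here and U2 is conditioned on, so the path is blocked at U2.
Path 6: U3 ← U2 → U6
  U2 is a fork here and U2 is conditioned on, so the path is blocked at U2.
Since every path is blocked, d-separation holds.

Yes — U3 and U6 are d-separated given {U1, U2, U4}.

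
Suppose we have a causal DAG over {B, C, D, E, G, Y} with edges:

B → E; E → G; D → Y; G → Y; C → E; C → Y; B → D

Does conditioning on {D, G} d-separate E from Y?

No — E and Y are not d-separated given {D, G}.

We examine all 3 paths between E and Y:
Path 1: E ← C → Y
  C is a fork and C is not conditioned on — no node blocks this path, so it is active.
Path 2: E → G → Y
  G is a chain here and G is conditioned on, so the path is blocked at G.
Path 3: E ← B → D → Y
  D is a chain here and D is conditioned on, so the path is blocked at D.
At least one path is unblocked, so d-separation fails.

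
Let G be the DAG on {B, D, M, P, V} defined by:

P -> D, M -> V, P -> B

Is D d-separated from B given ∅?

The only undirected path from D to B is:
Path 1: D ← P → B
  P is a fork and P is not conditioned on — no node blocks this path, so it is active.
At least one path is unblocked, so d-separation fails.

No — D and B are not d-separated given ∅.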